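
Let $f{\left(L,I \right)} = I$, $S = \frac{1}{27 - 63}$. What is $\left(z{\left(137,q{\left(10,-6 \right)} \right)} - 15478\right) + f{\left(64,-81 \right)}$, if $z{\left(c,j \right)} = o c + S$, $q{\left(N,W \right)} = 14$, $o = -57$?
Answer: $- \frac{841249}{36} \approx -23368.0$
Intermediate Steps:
$S = - \frac{1}{36}$ ($S = \frac{1}{-36} = - \frac{1}{36} \approx -0.027778$)
$z{\left(c,j \right)} = - \frac{1}{36} - 57 c$ ($z{\left(c,j \right)} = - 57 c - \frac{1}{36} = - \frac{1}{36} - 57 c$)
$\left(z{\left(137,q{\left(10,-6 \right)} \right)} - 15478\right) + f{\left(64,-81 \right)} = \left(\left(- \frac{1}{36} - 7809\right) - 15478\right) - 81 = \left(- \frac{281125}{36} - 15478\right) - 81 = - \frac{838333}{36} - 81 = - \frac{841249}{36}$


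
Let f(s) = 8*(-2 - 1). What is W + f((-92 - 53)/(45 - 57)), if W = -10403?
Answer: -10427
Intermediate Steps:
f(s) = -24 (f(s) = 8*(-3) = -24)
W + f((-92 - 53)/(45 - 57)) = -10403 - 24 = -10427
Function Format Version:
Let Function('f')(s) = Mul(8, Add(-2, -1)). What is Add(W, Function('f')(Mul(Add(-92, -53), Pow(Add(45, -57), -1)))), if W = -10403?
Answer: -10427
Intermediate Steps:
Function('f')(s) = -24 (Function('f')(s) = Mul(8, -3) = -24)
Add(W, Function('f')(Mul(Add(-92, -53), Pow(Add(45, -57), -1)))) = Add(-10403, -24) = -10427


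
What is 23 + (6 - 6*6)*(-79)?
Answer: 2393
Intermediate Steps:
23 + (6 - 6*6)*(-79) = 23 + (6 - 36)*(-79) = 23 - 30*(-79) = 23 + 2370 = 2393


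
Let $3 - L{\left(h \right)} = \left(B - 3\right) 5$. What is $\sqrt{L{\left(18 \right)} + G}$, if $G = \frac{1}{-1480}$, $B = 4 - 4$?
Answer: $\frac{\sqrt{9856430}}{740} \approx 4.2426$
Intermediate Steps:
$B = 0$
$L{\left(h \right)} = 18$ ($L{\left(h \right)} = 3 - \left(0 - 3\right) 5 = 3 - \left(-3\right) 5 = 3 - -15 = 3 + 15 = 18$)
$G = - \frac{1}{1480} \approx -0.00067568$
$\sqrt{L{\left(18 \right)} + G} = \sqrt{18 - \frac{1}{1480}} = \sqrt{\frac{26639}{1480}} = \frac{\sqrt{9856430}}{740}$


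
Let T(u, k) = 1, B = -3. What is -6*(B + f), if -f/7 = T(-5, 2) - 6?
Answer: -192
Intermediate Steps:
f = 35 (f = -7*(1 - 6) = -7*(-5) = 35)
-6*(B + f) = -6*(-3 + 35) = -6*32 = -192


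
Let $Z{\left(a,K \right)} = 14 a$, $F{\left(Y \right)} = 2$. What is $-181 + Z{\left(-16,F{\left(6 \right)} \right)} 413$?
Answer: $-92693$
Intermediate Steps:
$-181 + Z{\left(-16,F{\left(6 \right)} \right)} 413 = -181 + 14 \left(-16\right) 413 = -181 - 92512 = -92693$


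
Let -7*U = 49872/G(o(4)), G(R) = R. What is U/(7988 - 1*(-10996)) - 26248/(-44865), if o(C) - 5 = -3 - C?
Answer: 191949911/248417505 ≈ 0.77269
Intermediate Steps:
o(C) = 2 - C (o(C) = 5 + (-3 - C) = 2 - C)
U = 24936/7 (U = -49872/(7*(2 - 1*4)) = -49872/(7*(2 - 4)) = -49872/(7*(-2)) = -49872*(-1)/(7*2) = -⅐*(-24936) = 24936/7 ≈ 3562.3)
U/(7988 - 1*(-10996)) - 26248/(-44865) = 24936/(7*(7988 - 1*(-10996))) - 26248/(-44865) = 24936/(7*(7988 + 10996)) - 26248*(-1/44865) = (24936/7)/18984 + 26248/44865 = (24936/7)*(1/18984) + 26248/44865 = 1039/5537 + 26248/44865 = 191949911/248417505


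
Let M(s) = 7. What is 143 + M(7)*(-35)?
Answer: -102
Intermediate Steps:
143 + M(7)*(-35) = 143 + 7*(-35) = 143 - 245 = -102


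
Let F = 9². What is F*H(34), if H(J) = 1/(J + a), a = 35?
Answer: 27/23 ≈ 1.1739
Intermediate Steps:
F = 81
H(J) = 1/(35 + J) (H(J) = 1/(J + 35) = 1/(35 + J))
F*H(34) = 81/(35 + 34) = 81/69 = 81*(1/69) = 27/23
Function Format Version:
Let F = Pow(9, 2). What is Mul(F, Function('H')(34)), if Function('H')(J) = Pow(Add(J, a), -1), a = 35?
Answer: Rational(27, 23) ≈ 1.1739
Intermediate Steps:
F = 81
Function('H')(J) = Pow(Add(35, J), -1) (Function('H')(J) = Pow(Add(J, 35), -1) = Pow(Add(35, J), -1))
Mul(F, Function('H')(34)) = Mul(81, Pow(Add(35, 34), -1)) = Mul(81, Pow(69, -1)) = Mul(81, Rational(1, 69)) = Rational(27, 23)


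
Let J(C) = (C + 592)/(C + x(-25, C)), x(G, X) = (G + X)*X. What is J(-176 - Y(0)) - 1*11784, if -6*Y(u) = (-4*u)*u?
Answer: -12962387/1100 ≈ -11784.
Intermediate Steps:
Y(u) = 2*u**2/3 (Y(u) = -(-4*u)*u/6 = -(-2)*u**2/3 = 2*u**2/3)
x(G, X) = X*(G + X)
J(C) = (592 + C)/(C + C*(-25 + C)) (J(C) = (C + 592)/(C + C*(-25 + C)) = (592 + C)/(C + C*(-25 + C)))
J(-176 - Y(0)) - 1*11784 = (592 + (-176 - 2*0**2/3))/((-176 - 2*0**2/3)*(-24 + (-176 - 2*0**2/3))) - 1*11784 = (592 + (-176 - 2*0/3))/((-176 - 2*0/3)*(-24 + (-176 - 2*0/3))) - 11784 = (592 + (-176 - 1*0))/((-176 - 1*0)*(-24 + (-176 - 1*0))) - 11784 = (592 + (-176 + 0))/((-176 + 0)*(-24 + (-176 + 0))) - 11784 = (592 - 176)/((-176)*(-24 - 176)) - 11784 = -1/176*416/(-200) - 11784 = -1/176*(-1/200)*416 - 11784 = 13/1100 - 11784 = -12962387/1100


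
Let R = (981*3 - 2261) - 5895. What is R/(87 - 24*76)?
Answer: 5213/1737 ≈ 3.0012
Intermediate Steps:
R = -5213 (R = (2943 - 2261) - 5895 = 682 - 5895 = -5213)
R/(87 - 24*76) = -5213/(87 - 24*76) = -5213/(87 - 1824) = -5213/(-1737) = -5213*(-1/1737) = 5213/1737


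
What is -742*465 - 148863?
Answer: -493893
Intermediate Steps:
-742*465 - 148863 = -345030 - 148863 = -493893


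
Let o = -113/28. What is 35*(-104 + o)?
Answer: -15125/4 ≈ -3781.3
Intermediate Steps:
o = -113/28 (o = -113*1/28 = -113/28 ≈ -4.0357)
35*(-104 + o) = 35*(-104 - 113/28) = 35*(-3025/28) = -15125/4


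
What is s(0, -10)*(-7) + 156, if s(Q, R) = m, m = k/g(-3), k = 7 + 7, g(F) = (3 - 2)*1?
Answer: 58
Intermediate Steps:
g(F) = 1 (g(F) = 1*1 = 1)
k = 14
m = 14 (m = 14/1 = 14*1 = 14)
s(Q, R) = 14
s(0, -10)*(-7) + 156 = 14*(-7) + 156 = -98 + 156 = 58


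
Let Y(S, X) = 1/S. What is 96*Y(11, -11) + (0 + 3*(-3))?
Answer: -3/11 ≈ -0.27273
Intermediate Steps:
96*Y(11, -11) + (0 + 3*(-3)) = 96/11 + (0 + 3*(-3)) = 96*(1/11) + (0 - 9) = 96/11 - 9 = -3/11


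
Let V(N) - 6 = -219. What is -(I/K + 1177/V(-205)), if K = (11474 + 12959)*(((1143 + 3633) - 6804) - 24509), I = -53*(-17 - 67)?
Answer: 2056987783/372249663 ≈ 5.5258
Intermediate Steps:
I = 4452 (I = -53*(-84) = 4452)
V(N) = -213 (V(N) = 6 - 219 = -213)
K = -648378521 (K = 24433*((4776 - 6804) - 24509) = 24433*(-2028 - 24509) = 24433*(-26537) = -648378521)
-(I/K + 1177/V(-205)) = -(4452/(-648378521) + 1177/(-213)) = -(4452*(-1/648378521) + 1177*(-1/213)) = -(-12/1747651 - 1177/213) = -1*(-2056987783/372249663) = 2056987783/372249663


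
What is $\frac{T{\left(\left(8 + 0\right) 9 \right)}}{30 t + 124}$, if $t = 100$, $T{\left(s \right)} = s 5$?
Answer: $\frac{90}{781} \approx 0.11524$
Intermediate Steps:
$T{\left(s \right)} = 5 s$
$\frac{T{\left(\left(8 + 0\right) 9 \right)}}{30 t + 124} = \frac{5 \left(8 + 0\right) 9}{30 \cdot 100 + 124} = \frac{5 \cdot 8 \cdot 9}{3000 + 124} = \frac{5 \cdot 72}{3124} = 360 \cdot \frac{1}{3124} = \frac{90}{781}$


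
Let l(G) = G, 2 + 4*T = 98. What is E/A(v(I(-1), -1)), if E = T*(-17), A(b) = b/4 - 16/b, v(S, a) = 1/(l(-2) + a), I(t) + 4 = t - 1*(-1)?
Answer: -4896/575 ≈ -8.5148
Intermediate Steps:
I(t) = -3 + t (I(t) = -4 + (t - 1*(-1)) = -4 + (t + 1) = -4 + (1 + t) = -3 + t)
T = 24 (T = -1/2 + (1/4)*98 = -1/2 + 49/2 = 24)
v(S, a) = 1/(-2 + a)
A(b) = -16/b + b/4 (A(b) = b*(1/4) - 16/b = b/4 - 16/b = -16/b + b/4)
E = -408 (E = 24*(-17) = -408)
E/A(v(I(-1), -1)) = -408/(-16/(1/(-2 - 1)) + 1/(4*(-2 - 1))) = -408/(-16/(1/(-3)) + (1/4)/(-3)) = -408/(-16/(-1/3) + (1/4)*(-1/3)) = -408/(-16*(-3) - 1/12) = -408/(48 - 1/12) = -408/575/12 = -408*12/575 = -4896/575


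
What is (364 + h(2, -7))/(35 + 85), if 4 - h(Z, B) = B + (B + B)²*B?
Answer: 1747/120 ≈ 14.558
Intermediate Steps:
h(Z, B) = 4 - B - 4*B³ (h(Z, B) = 4 - (B + (B + B)²*B) = 4 - (B + (2*B)²*B) = 4 - (B + (4*B²)*B) = 4 - (B + 4*B³) = 4 + (-B - 4*B³) = 4 - B - 4*B³)
(364 + h(2, -7))/(35 + 85) = (364 + (4 - 1*(-7) - 4*(-7)³))/(35 + 85) = (364 + (4 + 7 - 4*(-343)))/120 = (364 + (4 + 7 + 1372))*(1/120) = (364 + 1383)*(1/120) = 1747*(1/120) = 1747/120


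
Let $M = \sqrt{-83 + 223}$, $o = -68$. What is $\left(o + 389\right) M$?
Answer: $642 \sqrt{35} \approx 3798.1$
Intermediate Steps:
$M = 2 \sqrt{35}$ ($M = \sqrt{140} = 2 \sqrt{35} \approx 11.832$)
$\left(o + 389\right) M = \left(-68 + 389\right) 2 \sqrt{35} = 321 \cdot 2 \sqrt{35} = 642 \sqrt{35}$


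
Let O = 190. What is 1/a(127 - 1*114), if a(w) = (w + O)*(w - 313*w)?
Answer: -1/823368 ≈ -1.2145e-6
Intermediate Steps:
a(w) = -312*w*(190 + w) (a(w) = (w + 190)*(w - 313*w) = (190 + w)*(-312*w) = -312*w*(190 + w))
1/a(127 - 1*114) = 1/(-312*(127 - 1*114)*(190 + (127 - 1*114))) = 1/(-312*(127 - 114)*(190 + (127 - 114))) = 1/(-312*13*(190 + 13)) = 1/(-312*13*203) = 1/(-823368) = -1/823368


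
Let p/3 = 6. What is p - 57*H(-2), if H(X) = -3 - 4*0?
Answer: 189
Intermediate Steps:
p = 18 (p = 3*6 = 18)
H(X) = -3 (H(X) = -3 + 0 = -3)
p - 57*H(-2) = 18 - 57*(-3) = 18 + 171 = 189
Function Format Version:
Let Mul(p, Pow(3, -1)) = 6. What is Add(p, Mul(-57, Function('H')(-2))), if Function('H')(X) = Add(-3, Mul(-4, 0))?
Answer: 189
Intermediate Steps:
p = 18 (p = Mul(3, 6) = 18)
Function('H')(X) = -3 (Function('H')(X) = Add(-3, 0) = -3)
Add(p, Mul(-57, Function('H')(-2))) = Add(18, Mul(-57, -3)) = Add(18, 171) = 189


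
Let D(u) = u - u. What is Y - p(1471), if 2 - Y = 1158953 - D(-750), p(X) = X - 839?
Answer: -1159583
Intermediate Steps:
p(X) = -839 + X
D(u) = 0
Y = -1158951 (Y = 2 - (1158953 - 1*0) = 2 - (1158953 + 0) = 2 - 1*1158953 = 2 - 1158953 = -1158951)
Y - p(1471) = -1158951 - (-839 + 1471) = -1158951 - 1*632 = -1158951 - 632 = -1159583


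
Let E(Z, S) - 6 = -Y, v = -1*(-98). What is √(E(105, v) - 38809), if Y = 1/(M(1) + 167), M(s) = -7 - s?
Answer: I*√980978802/159 ≈ 196.98*I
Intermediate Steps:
v = 98
Y = 1/159 (Y = 1/((-7 - 1*1) + 167) = 1/((-7 - 1) + 167) = 1/(-8 + 167) = 1/159 ≈ 0.0062893)
E(Z, S) = 953/159 (E(Z, S) = 6 - 1*1/159 = 6 - 1/159 = 953/159)
√(E(105, v) - 38809) = √(953/159 - 38809) = √(-6169678/159) = I*√980978802/159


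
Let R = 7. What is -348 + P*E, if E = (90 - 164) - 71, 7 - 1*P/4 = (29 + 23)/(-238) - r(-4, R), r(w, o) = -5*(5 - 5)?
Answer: -539632/119 ≈ -4534.7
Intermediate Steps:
r(w, o) = 0 (r(w, o) = -5*0 = 0)
P = 3436/119 (P = 28 - 4*((29 + 23)/(-238) - 1*0) = 28 - 4*(52*(-1/238) + 0) = 28 - 4*(-26/119 + 0) = 28 - 4*(-26/119) = 28 + 104/119 = 3436/119 ≈ 28.874)
E = -145 (E = -74 - 71 = -145)
-348 + P*E = -348 + (3436/119)*(-145) = -348 - 498220/119 = -539632/119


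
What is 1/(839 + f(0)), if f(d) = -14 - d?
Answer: 1/825 ≈ 0.0012121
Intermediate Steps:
1/(839 + f(0)) = 1/(839 + (-14 - 1*0)) = 1/(839 + (-14 + 0)) = 1/(839 - 14) = 1/825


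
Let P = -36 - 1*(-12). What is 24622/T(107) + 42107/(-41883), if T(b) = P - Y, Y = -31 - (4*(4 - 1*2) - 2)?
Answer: 79284295/41883 ≈ 1893.0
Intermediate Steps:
P = -24 (P = -36 + 12 = -24)
Y = -37 (Y = -31 - (4*(4 - 2) - 2) = -31 - (4*2 - 2) = -31 - (8 - 2) = -31 - 1*6 = -31 - 6 = -37)
T(b) = 13 (T(b) = -24 - 1*(-37) = -24 + 37 = 13)
24622/T(107) + 42107/(-41883) = 24622/13 + 42107/(-41883) = 24622*(1/13) + 42107*(-1/41883) = 1894 - 42107/41883 = 79284295/41883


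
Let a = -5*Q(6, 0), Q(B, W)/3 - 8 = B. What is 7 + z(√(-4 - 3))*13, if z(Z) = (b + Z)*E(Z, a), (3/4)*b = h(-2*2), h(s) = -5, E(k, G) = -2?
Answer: 541/3 - 26*I*√7 ≈ 180.33 - 68.79*I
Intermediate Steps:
Q(B, W) = 24 + 3*B
a = -210 (a = -5*(24 + 3*6) = -5*(24 + 18) = -5*42 = -210)
b = -20/3 (b = (4/3)*(-5) = -20/3 ≈ -6.6667)
z(Z) = 40/3 - 2*Z (z(Z) = (-20/3 + Z)*(-2) = 40/3 - 2*Z)
7 + z(√(-4 - 3))*13 = 7 + (40/3 - 2*√(-4 - 3))*13 = 7 + (40/3 - 2*I*√7)*13 = 7 + (520/3 - 26*I*√7) = 541/3 - 26*I*√7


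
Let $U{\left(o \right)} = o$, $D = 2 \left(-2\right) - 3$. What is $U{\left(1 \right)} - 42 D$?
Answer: $295$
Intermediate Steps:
$D = -7$ ($D = -4 - 3 = -7$)
$U{\left(1 \right)} - 42 D = 1 - -294 = 1 + 294 = 295$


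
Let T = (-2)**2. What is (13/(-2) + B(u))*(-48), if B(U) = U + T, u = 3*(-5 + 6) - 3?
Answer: 120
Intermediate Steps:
T = 4
u = 0 (u = 3*1 - 3 = 3 - 3 = 0)
B(U) = 4 + U (B(U) = U + 4 = 4 + U)
(13/(-2) + B(u))*(-48) = (13/(-2) + (4 + 0))*(-48) = (13*(-1/2) + 4)*(-48) = (-13/2 + 4)*(-48) = -5/2*(-48) = 120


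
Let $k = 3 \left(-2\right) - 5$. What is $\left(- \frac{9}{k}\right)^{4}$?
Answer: $\frac{6561}{14641} \approx 0.44812$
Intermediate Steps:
$k = -11$ ($k = -6 - 5 = -11$)
$\left(- \frac{9}{k}\right)^{4} = \left(- \frac{9}{-11}\right)^{4} = \left(\left(-9\right) \left(- \frac{1}{11}\right)\right)^{4} = \left(\frac{9}{11}\right)^{4} = \frac{6561}{14641}$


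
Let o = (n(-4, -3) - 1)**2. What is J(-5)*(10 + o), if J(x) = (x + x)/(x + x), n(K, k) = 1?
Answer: 10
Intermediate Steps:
J(x) = 1 (J(x) = (2*x)/((2*x)) = (2*x)*(1/(2*x)) = 1)
o = 0 (o = (1 - 1)**2 = 0**2 = 0)
J(-5)*(10 + o) = 1*(10 + 0) = 1*10 = 10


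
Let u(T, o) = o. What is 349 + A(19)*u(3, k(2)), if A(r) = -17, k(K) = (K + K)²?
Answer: 77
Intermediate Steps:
k(K) = 4*K² (k(K) = (2*K)² = 4*K²)
349 + A(19)*u(3, k(2)) = 349 - 68*2² = 349 - 68*4 = 349 - 17*16 = 349 - 272 = 77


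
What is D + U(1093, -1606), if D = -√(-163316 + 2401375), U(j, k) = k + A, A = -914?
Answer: -2520 - √2238059 ≈ -4016.0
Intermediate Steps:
U(j, k) = -914 + k (U(j, k) = k - 914 = -914 + k)
D = -√2238059 ≈ -1496.0
D + U(1093, -1606) = -√2238059 + (-914 - 1606) = -√2238059 - 2520 = -2520 - √2238059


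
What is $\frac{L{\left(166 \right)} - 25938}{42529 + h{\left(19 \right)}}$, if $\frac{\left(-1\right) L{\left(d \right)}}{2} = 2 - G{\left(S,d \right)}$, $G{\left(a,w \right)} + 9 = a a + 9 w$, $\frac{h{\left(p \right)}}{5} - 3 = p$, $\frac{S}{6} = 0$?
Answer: $- \frac{22972}{42639} \approx -0.53876$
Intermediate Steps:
$S = 0$ ($S = 6 \cdot 0 = 0$)
$h{\left(p \right)} = 15 + 5 p$
$G{\left(a,w \right)} = -9 + a^{2} + 9 w$ ($G{\left(a,w \right)} = -9 + \left(a a + 9 w\right) = -9 + \left(a^{2} + 9 w\right) = -9 + a^{2} + 9 w$)
$L{\left(d \right)} = -22 + 18 d$ ($L{\left(d \right)} = - 2 \left(2 - \left(-9 + 0^{2} + 9 d\right)\right) = - 2 \left(2 - \left(-9 + 0 + 9 d\right)\right) = - 2 \left(2 - \left(-9 + 9 d\right)\right) = - 2 \left(11 - 9 d\right) = -22 + 18 d$)
$\frac{L{\left(166 \right)} - 25938}{42529 + h{\left(19 \right)}} = \frac{\left(-22 + 18 \cdot 166\right) - 25938}{42529 + \left(15 + 5 \cdot 19\right)} = \frac{\left(-22 + 2988\right) - 25938}{42529 + \left(15 + 95\right)} = \frac{2966 - 25938}{42529 + 110} = - \frac{22972}{42639}$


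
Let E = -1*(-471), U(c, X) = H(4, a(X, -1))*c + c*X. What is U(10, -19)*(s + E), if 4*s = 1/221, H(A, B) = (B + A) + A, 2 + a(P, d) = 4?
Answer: -18736425/442 ≈ -42390.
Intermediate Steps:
a(P, d) = 2 (a(P, d) = -2 + 4 = 2)
H(A, B) = B + 2*A (H(A, B) = (A + B) + A = B + 2*A)
U(c, X) = 10*c + X*c (U(c, X) = (2 + 2*4)*c + c*X = (2 + 8)*c + X*c = 10*c + X*c)
E = 471
s = 1/884 (s = (1/4)/221 = (1/4)*(1/221) = 1/884 ≈ 0.0011312)
U(10, -19)*(s + E) = (10*(10 - 19))*(1/884 + 471) = (10*(-9))*(416365/884) = -90*416365/884 = -18736425/442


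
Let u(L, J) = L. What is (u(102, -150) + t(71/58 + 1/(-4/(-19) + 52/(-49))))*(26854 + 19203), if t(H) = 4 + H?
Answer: 10198380575/2088 ≈ 4.8843e+6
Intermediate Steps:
(u(102, -150) + t(71/58 + 1/(-4/(-19) + 52/(-49))))*(26854 + 19203) = (102 + (4 + (71/58 + 1/(-4/(-19) + 52/(-49)))))*(26854 + 19203) = (102 + (4 + (71*(1/58) + 1/(-4*(-1/19) + 52*(-1/49)))))*46057 = (102 + (4 + (71/58 + 1/(4/19 - 52/49))))*46057 = (102 + (4 + (71/58 + 1/(-792/931))))*46057 = (102 + (4 + (71/58 + 1*(-931/792))))*46057 = (102 + (4 + (71/58 - 931/792)))*46057 = (102 + (4 + 1117/22968))*46057 = (102 + 92989/22968)*46057 = (2435725/22968)*46057 = 10198380575/2088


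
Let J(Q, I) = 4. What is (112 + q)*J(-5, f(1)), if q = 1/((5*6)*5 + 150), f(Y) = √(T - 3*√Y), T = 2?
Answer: 33601/75 ≈ 448.01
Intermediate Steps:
f(Y) = √(2 - 3*√Y)
q = 1/300 (q = 1/(30*5 + 150) = 1/(150 + 150) = 1/300 ≈ 0.0033333)
(112 + q)*J(-5, f(1)) = (112 + 1/300)*4 = (33601/300)*4 = 33601/75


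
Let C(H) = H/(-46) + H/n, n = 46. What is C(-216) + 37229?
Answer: 37229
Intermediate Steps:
C(H) = 0 (C(H) = H/(-46) + H/46 = H*(-1/46) + H*(1/46) = -H/46 + H/46 = 0)
C(-216) + 37229 = 0 + 37229 = 37229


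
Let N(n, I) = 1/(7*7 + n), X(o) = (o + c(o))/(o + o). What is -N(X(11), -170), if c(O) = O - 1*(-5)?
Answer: -22/1105 ≈ -0.019910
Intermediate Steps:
c(O) = 5 + O (c(O) = O + 5 = 5 + O)
X(o) = (5 + 2*o)/(2*o) (X(o) = (o + (5 + o))/(o + o) = (5 + 2*o)/((2*o)) = (5 + 2*o)*(1/(2*o)) = (5 + 2*o)/(2*o))
N(n, I) = 1/(49 + n)
-N(X(11), -170) = -1/(49 + (5/2 + 11)/11) = -1/(49 + (1/11)*(27/2)) = -1/(49 + 27/22) = -1/1105/22 = -1*22/1105 = -22/1105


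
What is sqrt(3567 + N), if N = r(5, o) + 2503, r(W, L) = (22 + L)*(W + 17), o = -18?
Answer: sqrt(6158) ≈ 78.473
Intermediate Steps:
r(W, L) = (17 + W)*(22 + L) (r(W, L) = (22 + L)*(17 + W) = (17 + W)*(22 + L))
N = 2591 (N = (374 + 17*(-18) + 22*5 - 18*5) + 2503 = (374 - 306 + 110 - 90) + 2503 = 88 + 2503 = 2591)
sqrt(3567 + N) = sqrt(3567 + 2591) = sqrt(6158)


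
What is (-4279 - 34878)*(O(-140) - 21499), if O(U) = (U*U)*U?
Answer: 108288644343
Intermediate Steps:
O(U) = U**3 (O(U) = U**2*U = U**3)
(-4279 - 34878)*(O(-140) - 21499) = (-4279 - 34878)*((-140)**3 - 21499) = -39157*(-2744000 - 21499) = -39157*(-2765499) = 108288644343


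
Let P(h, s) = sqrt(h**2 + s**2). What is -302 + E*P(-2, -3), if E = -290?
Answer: -302 - 290*sqrt(13) ≈ -1347.6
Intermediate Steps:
-302 + E*P(-2, -3) = -302 - 290*sqrt((-2)**2 + (-3)**2) = -302 - 290*sqrt(4 + 9) = -302 - 290*sqrt(13)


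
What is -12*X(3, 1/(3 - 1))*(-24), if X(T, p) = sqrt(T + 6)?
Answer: 864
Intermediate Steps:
X(T, p) = sqrt(6 + T)
-12*X(3, 1/(3 - 1))*(-24) = -12*sqrt(6 + 3)*(-24) = -12*sqrt(9)*(-24) = -12*3*(-24) = -36*(-24) = 864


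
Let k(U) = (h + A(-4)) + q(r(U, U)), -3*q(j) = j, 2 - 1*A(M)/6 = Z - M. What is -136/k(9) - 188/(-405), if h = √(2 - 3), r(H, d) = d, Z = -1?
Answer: 255568/16605 + 68*I/41 ≈ 15.391 + 1.6585*I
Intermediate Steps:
h = I (h = √(-1) = I ≈ 1.0*I)
A(M) = 18 + 6*M (A(M) = 12 - 6*(-1 - M) = 12 + (6 + 6*M) = 18 + 6*M)
q(j) = -j/3
k(U) = -6 + I - U/3 (k(U) = (I + (18 + 6*(-4))) - U/3 = (I + (18 - 24)) - U/3 = (I - 6) - U/3 = (-6 + I) - U/3 = -6 + I - U/3)
-136/k(9) - 188/(-405) = -136/(-6 + I - ⅓*9) - 188/(-405) = -136/(-6 + I - 3) - 188*(-1/405) = -136*(-9 - I)/82 + 188/405 = -68*(-9 - I)/41 + 188/405 = 188/405 - 68*(-9 - I)/41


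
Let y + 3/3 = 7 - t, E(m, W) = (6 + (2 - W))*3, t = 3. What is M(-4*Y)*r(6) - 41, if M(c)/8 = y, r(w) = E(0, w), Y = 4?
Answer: 103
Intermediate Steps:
E(m, W) = 24 - 3*W (E(m, W) = (8 - W)*3 = 24 - 3*W)
r(w) = 24 - 3*w
y = 3 (y = -1 + (7 - 1*3) = -1 + (7 - 3) = -1 + 4 = 3)
M(c) = 24 (M(c) = 8*3 = 24)
M(-4*Y)*r(6) - 41 = 24*(24 - 3*6) - 41 = 24*(24 - 18) - 41 = 24*6 - 41 = 144 - 41 = 103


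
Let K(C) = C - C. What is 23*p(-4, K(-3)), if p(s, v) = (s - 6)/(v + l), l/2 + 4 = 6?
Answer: -115/2 ≈ -57.500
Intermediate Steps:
l = 4 (l = -8 + 2*6 = -8 + 12 = 4)
K(C) = 0
p(s, v) = (-6 + s)/(4 + v) (p(s, v) = (s - 6)/(v + 4) = (-6 + s)/(4 + v))
23*p(-4, K(-3)) = 23*((-6 - 4)/(4 + 0)) = 23*(-10/4) = 23*((¼)*(-10)) = 23*(-5/2) = -115/2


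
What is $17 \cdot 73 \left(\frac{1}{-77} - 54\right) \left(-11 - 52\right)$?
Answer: $\frac{46451871}{11} \approx 4.2229 \cdot 10^{6}$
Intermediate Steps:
$17 \cdot 73 \left(\frac{1}{-77} - 54\right) \left(-11 - 52\right) = 1241 \left(- \frac{1}{77} - 54\right) \left(-63\right) = 1241 \left(\left(- \frac{4159}{77}\right) \left(-63\right)\right) = 1241 \cdot \frac{37431}{11} = \frac{46451871}{11}$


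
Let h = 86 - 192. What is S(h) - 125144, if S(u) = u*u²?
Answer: -1316160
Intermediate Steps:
h = -106
S(u) = u³
S(h) - 125144 = (-106)³ - 125144 = -1191016 - 125144 = -1316160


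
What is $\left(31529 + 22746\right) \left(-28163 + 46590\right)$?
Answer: $1000125425$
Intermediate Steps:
$\left(31529 + 22746\right) \left(-28163 + 46590\right) = 54275 \cdot 18427 = 1000125425$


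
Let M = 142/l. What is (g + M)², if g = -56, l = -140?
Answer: 15928081/4900 ≈ 3250.6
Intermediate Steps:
M = -71/70 (M = 142/(-140) = 142*(-1/140) = -71/70 ≈ -1.0143)
(g + M)² = (-56 - 71/70)² = (-3991/70)² = 15928081/4900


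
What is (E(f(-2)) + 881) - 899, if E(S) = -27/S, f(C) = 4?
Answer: -99/4 ≈ -24.750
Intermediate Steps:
(E(f(-2)) + 881) - 899 = (-27/4 + 881) - 899 = 3497/4 - 899 = -99/4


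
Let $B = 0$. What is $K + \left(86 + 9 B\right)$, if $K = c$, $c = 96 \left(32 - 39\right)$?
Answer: $-586$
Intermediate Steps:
$c = -672$ ($c = 96 \left(-7\right) = -672$)
$K = -672$
$K + \left(86 + 9 B\right) = -672 + \left(86 + 9 \cdot 0\right) = -672 + \left(86 + 0\right) = -672 + 86 = -586$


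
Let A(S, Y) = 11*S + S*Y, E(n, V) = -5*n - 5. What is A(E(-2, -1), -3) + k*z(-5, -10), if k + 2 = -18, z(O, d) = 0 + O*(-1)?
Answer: -60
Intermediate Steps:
z(O, d) = -O (z(O, d) = 0 - O = -O)
k = -20 (k = -2 - 18 = -20)
E(n, V) = -5 - 5*n
A(E(-2, -1), -3) + k*z(-5, -10) = (-5 - 5*(-2))*(11 - 3) - (-20)*(-5) = (-5 + 10)*8 - 20*5 = 5*8 - 100 = 40 - 100 = -60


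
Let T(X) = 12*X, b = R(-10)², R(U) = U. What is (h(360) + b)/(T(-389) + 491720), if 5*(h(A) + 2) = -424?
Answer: 33/1217630 ≈ 2.7102e-5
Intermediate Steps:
h(A) = -434/5 (h(A) = -2 + (⅕)*(-424) = -2 - 424/5 = -434/5)
b = 100 (b = (-10)² = 100)
(h(360) + b)/(T(-389) + 491720) = (-434/5 + 100)/(12*(-389) + 491720) = 66/(5*(-4668 + 491720)) = (66/5)/487052 = (66/5)*(1/487052) = 33/1217630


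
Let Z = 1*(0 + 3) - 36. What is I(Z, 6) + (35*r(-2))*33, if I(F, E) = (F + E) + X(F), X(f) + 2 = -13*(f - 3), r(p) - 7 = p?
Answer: 6214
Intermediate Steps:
r(p) = 7 + p
Z = -33 (Z = 1*3 - 36 = 3 - 36 = -33)
X(f) = 37 - 13*f (X(f) = -2 - 13*(f - 3) = -2 - 13*(-3 + f) = -2 + (39 - 13*f) = 37 - 13*f)
I(F, E) = 37 + E - 12*F (I(F, E) = (F + E) + (37 - 13*F) = (E + F) + (37 - 13*F) = 37 + E - 12*F)
I(Z, 6) + (35*r(-2))*33 = (37 + 6 - 12*(-33)) + (35*(7 - 2))*33 = (37 + 6 + 396) + (35*5)*33 = 439 + 175*33 = 439 + 5775 = 6214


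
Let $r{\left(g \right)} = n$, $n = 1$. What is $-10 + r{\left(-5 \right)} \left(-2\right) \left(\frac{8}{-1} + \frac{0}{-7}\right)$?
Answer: $6$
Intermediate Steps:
$r{\left(g \right)} = 1$
$-10 + r{\left(-5 \right)} \left(-2\right) \left(\frac{8}{-1} + \frac{0}{-7}\right) = -10 + 1 \left(-2\right) \left(\frac{8}{-1} + \frac{0}{-7}\right) = -10 - 2 \left(8 \left(-1\right) + 0 \left(- \frac{1}{7}\right)\right) = -10 - 2 \left(-8 + 0\right) = -10 - -16 = -10 + 16 = 6$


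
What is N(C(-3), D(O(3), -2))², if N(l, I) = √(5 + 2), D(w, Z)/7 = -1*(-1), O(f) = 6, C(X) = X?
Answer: 7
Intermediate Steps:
D(w, Z) = 7 (D(w, Z) = 7*(-1*(-1)) = 7*1 = 7)
N(l, I) = √7
N(C(-3), D(O(3), -2))² = (√7)² = 7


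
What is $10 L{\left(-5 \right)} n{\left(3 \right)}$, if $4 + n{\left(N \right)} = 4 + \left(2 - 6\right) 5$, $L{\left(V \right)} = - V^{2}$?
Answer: $5000$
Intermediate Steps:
$n{\left(N \right)} = -20$ ($n{\left(N \right)} = -4 + \left(4 + \left(2 - 6\right) 5\right) = -4 + \left(4 - 20\right) = -4 - 16 = -20$)
$10 L{\left(-5 \right)} n{\left(3 \right)} = 10 \left(- \left(-5\right)^{2}\right) \left(-20\right) = 10 \left(\left(-1\right) 25\right) \left(-20\right) = 10 \left(-25\right) \left(-20\right) = \left(-250\right) \left(-20\right) = 5000$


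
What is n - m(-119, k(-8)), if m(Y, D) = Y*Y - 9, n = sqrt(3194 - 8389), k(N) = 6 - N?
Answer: -14152 + I*sqrt(5195) ≈ -14152.0 + 72.076*I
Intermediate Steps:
n = I*sqrt(5195) (n = sqrt(-5195) = I*sqrt(5195) ≈ 72.076*I)
m(Y, D) = -9 + Y**2 (m(Y, D) = Y**2 - 9 = -9 + Y**2)
n - m(-119, k(-8)) = I*sqrt(5195) - (-9 + (-119)**2) = I*sqrt(5195) - (-9 + 14161) = I*sqrt(5195) - 1*14152 = I*sqrt(5195) - 14152 = -14152 + I*sqrt(5195)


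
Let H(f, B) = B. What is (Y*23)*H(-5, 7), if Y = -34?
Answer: -5474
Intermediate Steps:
(Y*23)*H(-5, 7) = -34*23*7 = -782*7 = -5474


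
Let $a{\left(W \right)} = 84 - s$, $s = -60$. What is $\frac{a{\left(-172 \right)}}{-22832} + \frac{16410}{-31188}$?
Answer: $- \frac{3949627}{7417546} \approx -0.53247$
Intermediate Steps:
$a{\left(W \right)} = 144$ ($a{\left(W \right)} = 84 - -60 = 84 + 60 = 144$)
$\frac{a{\left(-172 \right)}}{-22832} + \frac{16410}{-31188} = \frac{144}{-22832} + \frac{16410}{-31188} = 144 \left(- \frac{1}{22832}\right) + 16410 \left(- \frac{1}{31188}\right) = - \frac{9}{1427} - \frac{2735}{5198} = - \frac{3949627}{7417546}$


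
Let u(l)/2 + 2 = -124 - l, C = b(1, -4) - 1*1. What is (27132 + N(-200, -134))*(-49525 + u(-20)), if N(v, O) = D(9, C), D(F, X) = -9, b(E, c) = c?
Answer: -1349016651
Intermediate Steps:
C = -5 (C = -4 - 1*1 = -4 - 1 = -5)
u(l) = -252 - 2*l (u(l) = -4 + 2*(-124 - l) = -4 + (-248 - 2*l) = -252 - 2*l)
N(v, O) = -9
(27132 + N(-200, -134))*(-49525 + u(-20)) = (27132 - 9)*(-49525 + (-252 - 2*(-20))) = 27123*(-49525 + (-252 + 40)) = 27123*(-49525 - 212) = 27123*(-49737) = -1349016651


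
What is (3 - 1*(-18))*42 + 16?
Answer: 898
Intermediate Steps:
(3 - 1*(-18))*42 + 16 = (3 + 18)*42 + 16 = 21*42 + 16 = 882 + 16 = 898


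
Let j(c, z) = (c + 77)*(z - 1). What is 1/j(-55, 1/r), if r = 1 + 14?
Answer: -15/308 ≈ -0.048701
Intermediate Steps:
r = 15
j(c, z) = (-1 + z)*(77 + c) (j(c, z) = (77 + c)*(-1 + z) = (-1 + z)*(77 + c))
1/j(-55, 1/r) = 1/(-77 - 1*(-55) + 77/15 - 55/15) = 1/(-77 + 55 + 77*(1/15) - 55*1/15) = 1/(-77 + 55 + 77/15 - 11/3) = 1/(-308/15) = -15/308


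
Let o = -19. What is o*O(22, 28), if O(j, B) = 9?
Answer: -171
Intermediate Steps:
o*O(22, 28) = -19*9 = -171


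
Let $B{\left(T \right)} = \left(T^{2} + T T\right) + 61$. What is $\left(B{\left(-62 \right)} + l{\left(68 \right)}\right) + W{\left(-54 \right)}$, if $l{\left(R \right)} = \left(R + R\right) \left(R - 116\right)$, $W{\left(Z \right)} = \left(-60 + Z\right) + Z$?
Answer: $1053$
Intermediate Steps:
$W{\left(Z \right)} = -60 + 2 Z$
$l{\left(R \right)} = 2 R \left(-116 + R\right)$
$B{\left(T \right)} = 61 + 2 T^{2}$ ($B{\left(T \right)} = \left(T^{2} + T^{2}\right) + 61 = 2 T^{2} + 61 = 61 + 2 T^{2}$)
$\left(B{\left(-62 \right)} + l{\left(68 \right)}\right) + W{\left(-54 \right)} = \left(\left(61 + 2 \left(-62\right)^{2}\right) + 2 \cdot 68 \left(-116 + 68\right)\right) + \left(-60 + 2 \left(-54\right)\right) = \left(\left(61 + 2 \cdot 3844\right) + 2 \cdot 68 \left(-48\right)\right) - 168 = \left(\left(61 + 7688\right) - 6528\right) - 168 = \left(7749 - 6528\right) - 168 = 1221 - 168 = 1053$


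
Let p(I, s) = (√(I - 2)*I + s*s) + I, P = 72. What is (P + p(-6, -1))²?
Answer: 4201 - 1608*I*√2 ≈ 4201.0 - 2274.1*I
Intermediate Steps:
p(I, s) = I + s² + I*√(-2 + I) (p(I, s) = (√(-2 + I)*I + s²) + I = (I*√(-2 + I) + s²) + I = (s² + I*√(-2 + I)) + I = I + s² + I*√(-2 + I))
(P + p(-6, -1))² = (72 + (-6 + (-1)² - 6*√(-2 - 6)))² = (72 + (-6 + 1 - 12*I*√2))² = (72 + (-5 - 12*I*√2))² = (67 - 12*I*√2)²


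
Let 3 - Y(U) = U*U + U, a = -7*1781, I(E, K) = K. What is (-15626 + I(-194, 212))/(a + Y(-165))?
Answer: 7707/19762 ≈ 0.38999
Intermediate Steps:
a = -12467
Y(U) = 3 - U - U² (Y(U) = 3 - (U*U + U) = 3 - (U² + U) = 3 - (U + U²) = 3 + (-U - U²) = 3 - U - U²)
(-15626 + I(-194, 212))/(a + Y(-165)) = (-15626 + 212)/(-12467 + (3 - 1*(-165) - 1*(-165)²)) = -15414/(-12467 + (3 + 165 - 1*27225)) = -15414/(-12467 + (3 + 165 - 27225)) = -15414/(-12467 - 27057) = -15414/(-39524) = -15414*(-1/39524) = 7707/19762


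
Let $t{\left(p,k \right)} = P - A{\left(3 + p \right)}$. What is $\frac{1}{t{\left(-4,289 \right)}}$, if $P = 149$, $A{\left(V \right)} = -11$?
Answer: $\frac{1}{160} \approx 0.00625$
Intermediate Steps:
$t{\left(p,k \right)} = 160$ ($t{\left(p,k \right)} = 149 - -11 = 149 + 11 = 160$)
$\frac{1}{t{\left(-4,289 \right)}} = \frac{1}{160}$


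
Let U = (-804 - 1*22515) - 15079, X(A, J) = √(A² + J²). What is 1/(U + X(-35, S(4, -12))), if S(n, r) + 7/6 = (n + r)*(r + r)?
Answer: -1382328/53077275419 - 30*√54205/53077275419 ≈ -2.6175e-5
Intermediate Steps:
S(n, r) = -7/6 + 2*r*(n + r) (S(n, r) = -7/6 + (n + r)*(r + r) = -7/6 + (n + r)*(2*r) = -7/6 + 2*r*(n + r))
U = -38398 (U = (-804 - 22515) - 15079 = -23319 - 15079 = -38398)
1/(U + X(-35, S(4, -12))) = 1/(-38398 + √((-35)² + (-7/6 + 2*(-12)² + 2*4*(-12))²)) = 1/(-38398 + √(1225 + (-7/6 + 2*144 - 96)²)) = 1/(-38398 + √(1225 + (-7/6 + 288 - 96)²)) = 1/(-38398 + √(1225 + (1145/6)²)) = 1/(-38398 + √(1225 + 1311025/36)) = 1/(-38398 + √(1355125/36)) = 1/(-38398 + 5*√54205/6)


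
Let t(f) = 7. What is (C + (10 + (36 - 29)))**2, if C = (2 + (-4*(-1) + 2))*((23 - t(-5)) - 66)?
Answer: 146689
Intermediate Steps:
C = -400 (C = (2 + (-4*(-1) + 2))*((23 - 1*7) - 66) = (2 + (4 + 2))*((23 - 7) - 66) = (2 + 6)*(16 - 66) = 8*(-50) = -400)
(C + (10 + (36 - 29)))**2 = (-400 + (10 + (36 - 29)))**2 = (-400 + (10 + 7))**2 = (-400 + 17)**2 = (-383)**2 = 146689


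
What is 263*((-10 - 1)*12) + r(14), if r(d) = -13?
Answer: -34729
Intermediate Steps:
263*((-10 - 1)*12) + r(14) = 263*((-10 - 1)*12) - 13 = 263*(-11*12) - 13 = 263*(-132) - 13 = -34716 - 13 = -34729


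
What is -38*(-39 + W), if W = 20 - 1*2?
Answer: 798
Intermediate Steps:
W = 18 (W = 20 - 2 = 18)
-38*(-39 + W) = -38*(-39 + 18) = -38*(-21) = 798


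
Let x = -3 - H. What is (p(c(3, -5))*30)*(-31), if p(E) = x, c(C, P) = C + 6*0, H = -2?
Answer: 930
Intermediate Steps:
c(C, P) = C (c(C, P) = C + 0 = C)
x = -1 (x = -3 - 1*(-2) = -3 + 2 = -1)
p(E) = -1
(p(c(3, -5))*30)*(-31) = -1*30*(-31) = -30*(-31) = 930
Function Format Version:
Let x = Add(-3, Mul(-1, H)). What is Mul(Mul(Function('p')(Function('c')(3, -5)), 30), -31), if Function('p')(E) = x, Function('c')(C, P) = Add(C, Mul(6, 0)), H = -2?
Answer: 930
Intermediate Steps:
Function('c')(C, P) = C (Function('c')(C, P) = Add(C, 0) = C)
x = -1 (x = Add(-3, Mul(-1, -2)) = Add(-3, 2) = -1)
Function('p')(E) = -1
Mul(Mul(Function('p')(Function('c')(3, -5)), 30), -31) = Mul(Mul(-1, 30), -31) = Mul(-30, -31) = 930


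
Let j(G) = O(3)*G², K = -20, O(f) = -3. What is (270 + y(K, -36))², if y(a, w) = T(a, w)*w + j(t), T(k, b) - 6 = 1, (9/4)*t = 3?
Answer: 1444/9 ≈ 160.44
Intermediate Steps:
t = 4/3 (t = (4/9)*3 = 4/3 ≈ 1.3333)
T(k, b) = 7 (T(k, b) = 6 + 1 = 7)
j(G) = -3*G²
y(a, w) = -16/3 + 7*w (y(a, w) = 7*w - 3*(4/3)² = 7*w - 3*16/9 = 7*w - 16/3 = -16/3 + 7*w)
(270 + y(K, -36))² = (270 + (-16/3 + 7*(-36)))² = (270 + (-16/3 - 252))² = (270 - 772/3)² = (38/3)² = 1444/9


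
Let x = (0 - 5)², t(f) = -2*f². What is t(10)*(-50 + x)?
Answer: 5000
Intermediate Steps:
x = 25 (x = (-5)² = 25)
t(10)*(-50 + x) = (-2*10²)*(-50 + 25) = -2*100*(-25) = -200*(-25) = 5000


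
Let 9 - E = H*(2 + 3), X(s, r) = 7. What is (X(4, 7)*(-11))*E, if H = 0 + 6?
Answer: 1617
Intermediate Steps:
H = 6
E = -21 (E = 9 - 6*(2 + 3) = 9 - 6*5 = 9 - 1*30 = 9 - 30 = -21)
(X(4, 7)*(-11))*E = (7*(-11))*(-21) = -77*(-21) = 1617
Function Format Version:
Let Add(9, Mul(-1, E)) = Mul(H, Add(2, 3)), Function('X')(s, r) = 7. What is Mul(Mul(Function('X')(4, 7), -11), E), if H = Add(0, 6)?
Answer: 1617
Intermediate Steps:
H = 6
E = -21 (E = Add(9, Mul(-1, Mul(6, Add(2, 3)))) = Add(9, Mul(-1, Mul(6, 5))) = Add(9, Mul(-1, 30)) = Add(9, -30) = -21)
Mul(Mul(Function('X')(4, 7), -11), E) = Mul(Mul(7, -11), -21) = Mul(-77, -21) = 1617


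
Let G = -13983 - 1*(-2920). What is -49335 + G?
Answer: -60398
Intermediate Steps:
G = -11063 (G = -13983 + 2920 = -11063)
-49335 + G = -49335 - 11063 = -60398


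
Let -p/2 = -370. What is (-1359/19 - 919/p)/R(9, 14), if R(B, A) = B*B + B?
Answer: -1023121/1265400 ≈ -0.80854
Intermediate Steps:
p = 740 (p = -2*(-370) = 740)
R(B, A) = B + B² (R(B, A) = B² + B = B + B²)
(-1359/19 - 919/p)/R(9, 14) = (-1359/19 - 919/740)/((9*(1 + 9))) = (-1359*1/19 - 919*1/740)/((9*10)) = (-1359/19 - 919/740)/90 = (1/90)*(-1023121/14060) = -1023121/1265400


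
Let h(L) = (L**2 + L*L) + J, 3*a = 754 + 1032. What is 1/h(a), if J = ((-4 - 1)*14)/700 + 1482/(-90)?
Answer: 90/63794429 ≈ 1.4108e-6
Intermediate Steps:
J = -497/30 (J = -5*14*(1/700) + 1482*(-1/90) = -70*1/700 - 247/15 = -1/10 - 247/15 = -497/30 ≈ -16.567)
a = 1786/3 (a = (754 + 1032)/3 = (1/3)*1786 = 1786/3 ≈ 595.33)
h(L) = -497/30 + 2*L**2 (h(L) = (L**2 + L*L) - 497/30 = (L**2 + L**2) - 497/30 = 2*L**2 - 497/30 = -497/30 + 2*L**2)
1/h(a) = 1/(-497/30 + 2*(1786/3)**2) = 1/(-497/30 + 2*(3189796/9)) = 1/(-497/30 + 6379592/9) = 1/(63794429/90) = 90/63794429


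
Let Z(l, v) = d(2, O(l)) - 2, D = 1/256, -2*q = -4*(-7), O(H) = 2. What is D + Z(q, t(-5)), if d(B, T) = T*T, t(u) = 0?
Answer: 513/256 ≈ 2.0039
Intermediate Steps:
d(B, T) = T**2
q = -14 (q = -(-2)*(-7) = -1/2*28 = -14)
D = 1/256 ≈ 0.0039063
Z(l, v) = 2 (Z(l, v) = 2**2 - 2 = 4 - 2 = 2)
D + Z(q, t(-5)) = 1/256 + 2 = 513/256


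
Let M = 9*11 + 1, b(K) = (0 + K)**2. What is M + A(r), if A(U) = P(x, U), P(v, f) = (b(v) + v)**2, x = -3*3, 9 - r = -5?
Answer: 5284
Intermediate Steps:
r = 14 (r = 9 - 1*(-5) = 9 + 5 = 14)
x = -9
b(K) = K**2
P(v, f) = (v + v**2)**2 (P(v, f) = (v**2 + v)**2 = (v + v**2)**2)
A(U) = 5184 (A(U) = (-9)**2*(1 - 9)**2 = 81*(-8)**2 = 81*64 = 5184)
M = 100 (M = 99 + 1 = 100)
M + A(r) = 100 + 5184 = 5284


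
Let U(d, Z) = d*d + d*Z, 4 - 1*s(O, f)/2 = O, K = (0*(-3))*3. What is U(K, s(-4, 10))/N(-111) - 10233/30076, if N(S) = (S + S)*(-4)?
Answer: -10233/30076 ≈ -0.34024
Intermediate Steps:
K = 0 (K = 0*3 = 0)
s(O, f) = 8 - 2*O
N(S) = -8*S (N(S) = (2*S)*(-4) = -8*S)
U(d, Z) = d² + Z*d
U(K, s(-4, 10))/N(-111) - 10233/30076 = (0*((8 - 2*(-4)) + 0))/((-8*(-111))) - 10233/30076 = (0*((8 + 8) + 0))/888 - 10233*1/30076 = (0*(16 + 0))*(1/888) - 10233/30076 = (0*16)*(1/888) - 10233/30076 = 0*(1/888) - 10233/30076 = 0 - 10233/30076 = -10233/30076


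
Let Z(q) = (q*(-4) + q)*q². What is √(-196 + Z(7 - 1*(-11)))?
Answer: 2*I*√4423 ≈ 133.01*I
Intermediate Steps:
Z(q) = -3*q³ (Z(q) = (-4*q + q)*q² = (-3*q)*q² = -3*q³)
√(-196 + Z(7 - 1*(-11))) = √(-196 - 3*(7 - 1*(-11))³) = √(-196 - 3*(7 + 11)³) = √(-196 - 3*18³) = √(-196 - 3*5832) = √(-196 - 17496) = √(-17692) = 2*I*√4423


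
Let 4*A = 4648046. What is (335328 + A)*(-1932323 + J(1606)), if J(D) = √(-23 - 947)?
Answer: -5786687109317/2 + 2994679*I*√970/2 ≈ -2.8933e+12 + 4.6634e+7*I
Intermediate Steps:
J(D) = I*√970 (J(D) = √(-970) = I*√970)
A = 2324023/2 (A = (¼)*4648046 = 2324023/2 ≈ 1.1620e+6)
(335328 + A)*(-1932323 + J(1606)) = (335328 + 2324023/2)*(-1932323 + I*√970) = 2994679*(-1932323 + I*√970)/2 = -5786687109317/2 + 2994679*I*√970/2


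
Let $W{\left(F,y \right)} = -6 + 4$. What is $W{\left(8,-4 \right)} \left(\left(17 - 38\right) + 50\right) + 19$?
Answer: $-39$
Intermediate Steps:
$W{\left(F,y \right)} = -2$
$W{\left(8,-4 \right)} \left(\left(17 - 38\right) + 50\right) + 19 = - 2 \left(\left(17 - 38\right) + 50\right) + 19 = - 2 \left(-21 + 50\right) + 19 = \left(-2\right) 29 + 19 = -58 + 19 = -39$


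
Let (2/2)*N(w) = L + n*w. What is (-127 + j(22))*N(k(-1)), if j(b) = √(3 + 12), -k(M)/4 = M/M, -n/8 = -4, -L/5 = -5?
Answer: 13081 - 103*√15 ≈ 12682.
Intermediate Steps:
L = 25 (L = -5*(-5) = 25)
n = 32 (n = -8*(-4) = 32)
k(M) = -4 (k(M) = -4*M/M = -4*1 = -4)
N(w) = 25 + 32*w
j(b) = √15
(-127 + j(22))*N(k(-1)) = (-127 + √15)*(25 + 32*(-4)) = (-127 + √15)*(25 - 128) = (-127 + √15)*(-103) = 13081 - 103*√15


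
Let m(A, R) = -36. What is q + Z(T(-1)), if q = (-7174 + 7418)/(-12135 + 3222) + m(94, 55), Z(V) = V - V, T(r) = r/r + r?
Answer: -321112/8913 ≈ -36.027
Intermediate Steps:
T(r) = 1 + r
Z(V) = 0
q = -321112/8913 (q = (-7174 + 7418)/(-12135 + 3222) - 36 = 244/(-8913) - 36 = 244*(-1/8913) - 36 = -244/8913 - 36 = -321112/8913 ≈ -36.027)
q + Z(T(-1)) = -321112/8913 + 0 = -321112/8913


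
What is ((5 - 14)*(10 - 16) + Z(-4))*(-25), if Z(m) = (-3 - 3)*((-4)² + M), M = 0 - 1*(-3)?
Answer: 1500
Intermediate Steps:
M = 3 (M = 0 + 3 = 3)
Z(m) = -114 (Z(m) = (-3 - 3)*((-4)² + 3) = -6*(16 + 3) = -6*19 = -114)
((5 - 14)*(10 - 16) + Z(-4))*(-25) = ((5 - 14)*(10 - 16) - 114)*(-25) = (-9*(-6) - 114)*(-25) = (54 - 114)*(-25) = -60*(-25) = 1500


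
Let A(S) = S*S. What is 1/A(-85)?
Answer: 1/7225 ≈ 0.00013841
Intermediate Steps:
A(S) = S²
1/A(-85) = 1/((-85)²) = 1/7225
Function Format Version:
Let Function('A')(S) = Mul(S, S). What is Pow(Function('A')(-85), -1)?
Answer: Rational(1, 7225) ≈ 0.00013841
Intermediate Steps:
Function('A')(S) = Pow(S, 2)
Pow(Function('A')(-85), -1) = Pow(Pow(-85, 2), -1) = Pow(7225, -1) = Rational(1, 7225)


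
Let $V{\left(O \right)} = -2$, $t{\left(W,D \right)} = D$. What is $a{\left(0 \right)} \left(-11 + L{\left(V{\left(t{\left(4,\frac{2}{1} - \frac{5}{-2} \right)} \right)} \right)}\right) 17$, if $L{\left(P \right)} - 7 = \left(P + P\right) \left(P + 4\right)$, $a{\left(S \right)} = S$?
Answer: $0$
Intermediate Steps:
$L{\left(P \right)} = 7 + 2 P \left(4 + P\right)$ ($L{\left(P \right)} = 7 + \left(P + P\right) \left(P + 4\right) = 7 + 2 P \left(4 + P\right)$)
$a{\left(0 \right)} \left(-11 + L{\left(V{\left(t{\left(4,\frac{2}{1} - \frac{5}{-2} \right)} \right)} \right)}\right) 17 = 0 \left(-11 + \left(7 + 2 \left(-2\right)^{2} + 8 \left(-2\right)\right)\right) 17 = 0 \left(-11 + \left(7 + 2 \cdot 4 - 16\right)\right) 17 = 0 \left(-11 + \left(7 + 8 - 16\right)\right) 17 = 0 \left(-11 - 1\right) 17 = 0 \left(\left(-12\right) 17\right) = 0 \left(-204\right) = 0$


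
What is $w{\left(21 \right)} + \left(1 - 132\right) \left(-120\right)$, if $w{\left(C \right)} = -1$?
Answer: $15719$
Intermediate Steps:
$w{\left(21 \right)} + \left(1 - 132\right) \left(-120\right) = -1 + \left(1 - 132\right) \left(-120\right) = -1 - -15720 = -1 + 15720 = 15719$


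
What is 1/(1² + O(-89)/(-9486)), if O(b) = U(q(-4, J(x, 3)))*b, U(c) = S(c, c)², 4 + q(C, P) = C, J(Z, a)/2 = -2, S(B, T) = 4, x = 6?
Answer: 4743/5455 ≈ 0.86948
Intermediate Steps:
J(Z, a) = -4 (J(Z, a) = 2*(-2) = -4)
q(C, P) = -4 + C
U(c) = 16 (U(c) = 4² = 16)
O(b) = 16*b
1/(1² + O(-89)/(-9486)) = 1/(1² + (16*(-89))/(-9486)) = 1/(1 - 1424*(-1/9486)) = 1/(1 + 712/4743) = 1/(5455/4743) = 4743/5455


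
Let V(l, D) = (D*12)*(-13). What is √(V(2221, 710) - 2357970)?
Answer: I*√2468730 ≈ 1571.2*I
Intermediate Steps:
V(l, D) = -156*D (V(l, D) = (12*D)*(-13) = -156*D)
√(V(2221, 710) - 2357970) = √(-156*710 - 2357970) = √(-110760 - 2357970) = √(-2468730) = I*√2468730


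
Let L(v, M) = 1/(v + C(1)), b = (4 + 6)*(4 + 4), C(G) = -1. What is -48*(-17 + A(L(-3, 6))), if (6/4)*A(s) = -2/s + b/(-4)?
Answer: 1200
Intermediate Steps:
b = 80 (b = 10*8 = 80)
L(v, M) = 1/(-1 + v) (L(v, M) = 1/(v - 1) = 1/(-1 + v))
A(s) = -40/3 - 4/(3*s) (A(s) = 2*(-2/s + 80/(-4))/3 = 2*(-2/s + 80*(-¼))/3 = 2*(-2/s - 20)/3 = 2*(-20 - 2/s)/3 = -40/3 - 4/(3*s))
-48*(-17 + A(L(-3, 6))) = -48*(-17 + 4*(-1 - 10/(-1 - 3))/(3*(1/(-1 - 3)))) = -48*(-17 + 4*(-1 - 10/(-4))/(3*(1/(-4)))) = -48*(-17 + 4*(-1 - 10*(-¼))/(3*(-¼))) = -48*(-17 + (4/3)*(-4)*(-1 + 5/2)) = -48*(-17 + (4/3)*(-4)*(3/2)) = -48*(-17 - 8) = -48*(-25) = 1200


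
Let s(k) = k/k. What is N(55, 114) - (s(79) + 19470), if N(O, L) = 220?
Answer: -19251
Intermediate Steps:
s(k) = 1
N(55, 114) - (s(79) + 19470) = 220 - (1 + 19470) = 220 - 1*19471 = 220 - 19471 = -19251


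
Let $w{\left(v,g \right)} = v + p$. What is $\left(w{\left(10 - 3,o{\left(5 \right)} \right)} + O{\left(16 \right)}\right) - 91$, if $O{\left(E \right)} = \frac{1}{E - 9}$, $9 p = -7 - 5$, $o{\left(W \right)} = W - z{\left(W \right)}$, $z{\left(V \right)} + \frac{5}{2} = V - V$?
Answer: $- \frac{1789}{21} \approx -85.19$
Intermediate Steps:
$z{\left(V \right)} = - \frac{5}{2}$ ($z{\left(V \right)} = - \frac{5}{2} + \left(V - V\right) = - \frac{5}{2} + 0 = - \frac{5}{2}$)
$o{\left(W \right)} = \frac{5}{2} + W$ ($o{\left(W \right)} = W - - \frac{5}{2} = W + \frac{5}{2} = \frac{5}{2} + W$)
$p = - \frac{4}{3}$ ($p = \frac{-7 - 5}{9} = \frac{1}{9} \left(-12\right) = - \frac{4}{3} \approx -1.3333$)
$O{\left(E \right)} = \frac{1}{-9 + E}$
$w{\left(v,g \right)} = - \frac{4}{3} + v$ ($w{\left(v,g \right)} = v - \frac{4}{3} = - \frac{4}{3} + v$)
$\left(w{\left(10 - 3,o{\left(5 \right)} \right)} + O{\left(16 \right)}\right) - 91 = \left(\left(- \frac{4}{3} + \left(10 - 3\right)\right) + \frac{1}{-9 + 16}\right) - 91 = \left(\left(- \frac{4}{3} + \left(10 - 3\right)\right) + \frac{1}{7}\right) - 91 = \left(\left(- \frac{4}{3} + 7\right) + \frac{1}{7}\right) - 91 = \left(\frac{17}{3} + \frac{1}{7}\right) - 91 = \frac{122}{21} - 91 = - \frac{1789}{21}$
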